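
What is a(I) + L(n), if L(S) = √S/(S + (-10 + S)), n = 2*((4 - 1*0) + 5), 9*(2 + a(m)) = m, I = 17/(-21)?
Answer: -395/189 + 3*√2/26 ≈ -1.9268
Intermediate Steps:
I = -17/21 (I = 17*(-1/21) = -17/21 ≈ -0.80952)
a(m) = -2 + m/9
n = 18 (n = 2*((4 + 0) + 5) = 2*(4 + 5) = 2*9 = 18)
L(S) = √S/(-10 + 2*S)
a(I) + L(n) = (-2 + (⅑)*(-17/21)) + √18/(2*(-5 + 18)) = (-2 - 17/189) + (½)*(3*√2)/13 = -395/189 + (½)*(3*√2)*(1/13) = -395/189 + 3*√2/26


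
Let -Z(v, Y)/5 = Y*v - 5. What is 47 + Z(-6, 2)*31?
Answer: 2682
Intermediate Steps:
Z(v, Y) = 25 - 5*Y*v (Z(v, Y) = -5*(Y*v - 5) = -5*(-5 + Y*v) = 25 - 5*Y*v)
47 + Z(-6, 2)*31 = 47 + (25 - 5*2*(-6))*31 = 47 + (25 + 60)*31 = 47 + 85*31 = 47 + 2635 = 2682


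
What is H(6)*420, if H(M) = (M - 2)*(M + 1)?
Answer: 11760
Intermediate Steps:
H(M) = (1 + M)*(-2 + M) (H(M) = (-2 + M)*(1 + M) = (1 + M)*(-2 + M))
H(6)*420 = (-2 + 6² - 1*6)*420 = (-2 + 36 - 6)*420 = 28*420 = 11760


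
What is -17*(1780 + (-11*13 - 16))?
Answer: -27557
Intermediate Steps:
-17*(1780 + (-11*13 - 16)) = -17*(1780 + (-143 - 16)) = -17*(1780 - 159) = -17*1621 = -27557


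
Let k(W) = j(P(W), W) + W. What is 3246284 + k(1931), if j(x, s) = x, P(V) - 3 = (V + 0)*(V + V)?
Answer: 10705740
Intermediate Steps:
P(V) = 3 + 2*V² (P(V) = 3 + (V + 0)*(V + V) = 3 + V*(2*V) = 3 + 2*V²)
k(W) = 3 + W + 2*W² (k(W) = (3 + 2*W²) + W = 3 + W + 2*W²)
3246284 + k(1931) = 3246284 + (3 + 1931 + 2*1931²) = 3246284 + (3 + 1931 + 2*3728761) = 3246284 + (3 + 1931 + 7457522) = 3246284 + 7459456 = 10705740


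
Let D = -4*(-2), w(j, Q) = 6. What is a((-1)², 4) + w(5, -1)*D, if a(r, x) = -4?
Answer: 44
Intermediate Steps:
D = 8
a((-1)², 4) + w(5, -1)*D = -4 + 6*8 = -4 + 48 = 44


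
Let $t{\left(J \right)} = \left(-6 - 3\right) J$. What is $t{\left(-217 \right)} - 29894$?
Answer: $-27941$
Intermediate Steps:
$t{\left(J \right)} = - 9 J$
$t{\left(-217 \right)} - 29894 = \left(-9\right) \left(-217\right) - 29894 = 1953 - 29894 = -27941$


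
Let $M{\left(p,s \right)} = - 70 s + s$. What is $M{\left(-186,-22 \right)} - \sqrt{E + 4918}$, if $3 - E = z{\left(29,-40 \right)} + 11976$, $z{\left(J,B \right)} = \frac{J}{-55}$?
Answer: $1518 - \frac{2 i \sqrt{5334945}}{55} \approx 1518.0 - 83.991 i$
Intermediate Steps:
$M{\left(p,s \right)} = - 69 s$
$z{\left(J,B \right)} = - \frac{J}{55}$ ($z{\left(J,B \right)} = J \left(- \frac{1}{55}\right) = - \frac{J}{55}$)
$E = - \frac{658486}{55}$ ($E = 3 - \left(\left(- \frac{1}{55}\right) 29 + 11976\right) = 3 - \left(- \frac{29}{55} + 11976\right) = 3 - \frac{658651}{55} = - \frac{658486}{55} \approx -11972.0$)
$M{\left(-186,-22 \right)} - \sqrt{E + 4918} = \left(-69\right) \left(-22\right) - \sqrt{- \frac{658486}{55} + 4918} = 1518 - \sqrt{- \frac{387996}{55}} = 1518 - \frac{2 i \sqrt{5334945}}{55}$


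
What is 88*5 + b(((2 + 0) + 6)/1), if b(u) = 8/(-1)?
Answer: 432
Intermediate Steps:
b(u) = -8 (b(u) = 8*(-1) = -8)
88*5 + b(((2 + 0) + 6)/1) = 88*5 - 8 = 440 - 8 = 432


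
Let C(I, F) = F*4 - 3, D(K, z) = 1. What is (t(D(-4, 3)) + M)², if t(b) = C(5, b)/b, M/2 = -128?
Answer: 65025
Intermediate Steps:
M = -256 (M = 2*(-128) = -256)
C(I, F) = -3 + 4*F (C(I, F) = 4*F - 3 = -3 + 4*F)
t(b) = (-3 + 4*b)/b
(t(D(-4, 3)) + M)² = ((4 - 3/1) - 256)² = ((4 - 3*1) - 256)² = ((4 - 3) - 256)² = (1 - 256)² = (-255)² = 65025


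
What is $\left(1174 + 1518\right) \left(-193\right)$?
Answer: $-519556$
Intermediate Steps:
$\left(1174 + 1518\right) \left(-193\right) = 2692 \left(-193\right) = -519556$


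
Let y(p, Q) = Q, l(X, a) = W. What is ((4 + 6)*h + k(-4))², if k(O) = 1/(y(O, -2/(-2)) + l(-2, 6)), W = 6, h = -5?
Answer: 121801/49 ≈ 2485.7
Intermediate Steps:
l(X, a) = 6
k(O) = ⅐ (k(O) = 1/(-2/(-2) + 6) = 1/(-2*(-½) + 6) = 1/(1 + 6) = 1/7 = ⅐)
((4 + 6)*h + k(-4))² = ((4 + 6)*(-5) + ⅐)² = (10*(-5) + ⅐)² = (-50 + ⅐)² = (-349/7)² = 121801/49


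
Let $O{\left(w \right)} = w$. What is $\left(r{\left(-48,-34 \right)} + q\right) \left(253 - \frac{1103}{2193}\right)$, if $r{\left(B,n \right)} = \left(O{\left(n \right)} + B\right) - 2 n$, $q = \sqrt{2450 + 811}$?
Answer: $- \frac{7752164}{2193} + \frac{553726 \sqrt{3261}}{2193} \approx 10884.0$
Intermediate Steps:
$q = \sqrt{3261} \approx 57.105$
$r{\left(B,n \right)} = B - n$ ($r{\left(B,n \right)} = \left(n + B\right) - 2 n = \left(B + n\right) - 2 n = B - n$)
$\left(r{\left(-48,-34 \right)} + q\right) \left(253 - \frac{1103}{2193}\right) = \left(\left(-48 - -34\right) + \sqrt{3261}\right) \left(253 - \frac{1103}{2193}\right) = \left(\left(-48 + 34\right) + \sqrt{3261}\right) \left(253 - \frac{1103}{2193}\right) = \left(-14 + \sqrt{3261}\right) \left(253 - \frac{1103}{2193}\right) = \left(-14 + \sqrt{3261}\right) \frac{553726}{2193} = - \frac{7752164}{2193} + \frac{553726 \sqrt{3261}}{2193}$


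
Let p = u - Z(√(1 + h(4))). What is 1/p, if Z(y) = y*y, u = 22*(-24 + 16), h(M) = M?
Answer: -1/181 ≈ -0.0055249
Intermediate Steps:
u = -176 (u = 22*(-8) = -176)
Z(y) = y²
p = -181 (p = -176 - (√(1 + 4))² = -176 - (√5)² = -176 - 1*5 = -176 - 5 = -181)
1/p = 1/(-181) = -1/181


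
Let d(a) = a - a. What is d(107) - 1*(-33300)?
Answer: 33300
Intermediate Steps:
d(a) = 0
d(107) - 1*(-33300) = 0 - 1*(-33300) = 0 + 33300 = 33300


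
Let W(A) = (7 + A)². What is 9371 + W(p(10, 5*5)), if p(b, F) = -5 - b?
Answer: 9435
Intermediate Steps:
9371 + W(p(10, 5*5)) = 9371 + (7 + (-5 - 1*10))² = 9371 + (7 + (-5 - 10))² = 9371 + (7 - 15)² = 9371 + (-8)² = 9371 + 64 = 9435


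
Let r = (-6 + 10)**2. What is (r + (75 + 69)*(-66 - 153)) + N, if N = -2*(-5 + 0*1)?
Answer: -31510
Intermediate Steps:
N = 10 (N = -2*(-5 + 0) = -2*(-5) = 10)
r = 16 (r = 4**2 = 16)
(r + (75 + 69)*(-66 - 153)) + N = (16 + (75 + 69)*(-66 - 153)) + 10 = (16 + 144*(-219)) + 10 = (16 - 31536) + 10 = -31520 + 10 = -31510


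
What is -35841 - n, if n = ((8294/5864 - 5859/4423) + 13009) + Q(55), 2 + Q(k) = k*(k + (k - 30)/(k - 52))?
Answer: -2035938733363/38904708 ≈ -52331.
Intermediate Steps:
Q(k) = -2 + k*(k + (-30 + k)/(-52 + k)) (Q(k) = -2 + k*(k + (k - 30)/(k - 52)) = -2 + k*(k + (-30 + k)/(-52 + k)))
n = 641555093935/38904708 (n = ((8294/5864 - 5859/4423) + 13009) + (104 + 55³ - 51*55² - 32*55)/(-52 + 55) = ((8294*(1/5864) - 5859*1/4423) + 13009) + (104 + 166375 - 51*3025 - 1760)/3 = ((4147/2932 - 5859/4423) + 13009) + (104 + 166375 - 154275 - 1760)/3 = (1163593/12968236 + 13009) + (⅓)*10444 = 168704945717/12968236 + 10444/3 = 641555093935/38904708 ≈ 16490.)
-35841 - n = -35841 - 1*641555093935/38904708 = -35841 - 641555093935/38904708 = -2035938733363/38904708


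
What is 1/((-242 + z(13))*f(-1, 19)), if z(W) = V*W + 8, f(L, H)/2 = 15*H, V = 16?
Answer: -1/14820 ≈ -6.7476e-5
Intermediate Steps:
f(L, H) = 30*H (f(L, H) = 2*(15*H) = 30*H)
z(W) = 8 + 16*W (z(W) = 16*W + 8 = 8 + 16*W)
1/((-242 + z(13))*f(-1, 19)) = 1/((-242 + (8 + 16*13))*(30*19)) = 1/((-242 + (8 + 208))*570) = 1/((-242 + 216)*570) = 1/(-26*570) = 1/(-14820) = -1/14820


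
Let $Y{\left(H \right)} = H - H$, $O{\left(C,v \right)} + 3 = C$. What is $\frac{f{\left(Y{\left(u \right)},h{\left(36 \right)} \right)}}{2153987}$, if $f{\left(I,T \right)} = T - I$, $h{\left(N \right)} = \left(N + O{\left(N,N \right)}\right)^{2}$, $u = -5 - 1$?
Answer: $\frac{4761}{2153987} \approx 0.0022103$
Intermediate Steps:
$O{\left(C,v \right)} = -3 + C$
$u = -6$ ($u = -5 - 1 = -6$)
$Y{\left(H \right)} = 0$
$h{\left(N \right)} = \left(-3 + 2 N\right)^{2}$ ($h{\left(N \right)} = \left(N + \left(-3 + N\right)\right)^{2} = \left(-3 + 2 N\right)^{2}$)
$\frac{f{\left(Y{\left(u \right)},h{\left(36 \right)} \right)}}{2153987} = \frac{\left(-3 + 2 \cdot 36\right)^{2} - 0}{2153987} = \left(\left(-3 + 72\right)^{2} + 0\right) \frac{1}{2153987} = \left(69^{2} + 0\right) \frac{1}{2153987} = \left(4761 + 0\right) \frac{1}{2153987} = 4761 \cdot \frac{1}{2153987} = \frac{4761}{2153987}$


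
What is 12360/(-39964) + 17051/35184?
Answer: 598427/3412848 ≈ 0.17535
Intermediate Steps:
12360/(-39964) + 17051/35184 = 12360*(-1/39964) + 17051*(1/35184) = -30/97 + 17051/35184 = 598427/3412848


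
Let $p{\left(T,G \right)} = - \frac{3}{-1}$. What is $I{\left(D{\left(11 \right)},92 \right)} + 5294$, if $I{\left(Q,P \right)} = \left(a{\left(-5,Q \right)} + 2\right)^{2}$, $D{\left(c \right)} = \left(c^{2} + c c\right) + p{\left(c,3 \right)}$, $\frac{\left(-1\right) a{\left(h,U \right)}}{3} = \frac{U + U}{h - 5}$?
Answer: $27495$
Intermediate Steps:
$p{\left(T,G \right)} = 3$ ($p{\left(T,G \right)} = \left(-3\right) \left(-1\right) = 3$)
$a{\left(h,U \right)} = - \frac{6 U}{-5 + h}$ ($a{\left(h,U \right)} = - 3 \frac{U + U}{h - 5} = - 3 \frac{2 U}{-5 + h} = - \frac{6 U}{-5 + h}$)
$D{\left(c \right)} = 3 + 2 c^{2}$ ($D{\left(c \right)} = \left(c^{2} + c c\right) + 3 = \left(c^{2} + c^{2}\right) + 3 = 2 c^{2} + 3 = 3 + 2 c^{2}$)
$I{\left(Q,P \right)} = \left(2 + \frac{3 Q}{5}\right)^{2}$ ($I{\left(Q,P \right)} = \left(- \frac{6 Q}{-5 - 5} + 2\right)^{2} = \left(- \frac{6 Q}{-10} + 2\right)^{2} = \left(\left(-6\right) Q \left(- \frac{1}{10}\right) + 2\right)^{2} = \left(\frac{3 Q}{5} + 2\right)^{2} = \left(2 + \frac{3 Q}{5}\right)^{2}$)
$I{\left(D{\left(11 \right)},92 \right)} + 5294 = \frac{\left(10 + 3 \left(3 + 2 \cdot 11^{2}\right)\right)^{2}}{25} + 5294 = \frac{\left(10 + 3 \left(3 + 2 \cdot 121\right)\right)^{2}}{25} + 5294 = \frac{\left(10 + 3 \left(3 + 242\right)\right)^{2}}{25} + 5294 = \frac{\left(10 + 3 \cdot 245\right)^{2}}{25} + 5294 = \frac{\left(10 + 735\right)^{2}}{25} + 5294 = \frac{745^{2}}{25} + 5294 = \frac{1}{25} \cdot 555025 + 5294 = 22201 + 5294 = 27495$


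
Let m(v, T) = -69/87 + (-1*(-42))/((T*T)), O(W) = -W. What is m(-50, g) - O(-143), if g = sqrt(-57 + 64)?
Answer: -3996/29 ≈ -137.79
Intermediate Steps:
g = sqrt(7) ≈ 2.6458
m(v, T) = -23/29 + 42/T**2 (m(v, T) = -69*1/87 + 42/(T**2) = -23/29 + 42/T**2)
m(-50, g) - O(-143) = (-23/29 + 42/(sqrt(7))**2) - (-1)*(-143) = (-23/29 + 42*(1/7)) - 1*143 = (-23/29 + 6) - 143 = 151/29 - 143 = -3996/29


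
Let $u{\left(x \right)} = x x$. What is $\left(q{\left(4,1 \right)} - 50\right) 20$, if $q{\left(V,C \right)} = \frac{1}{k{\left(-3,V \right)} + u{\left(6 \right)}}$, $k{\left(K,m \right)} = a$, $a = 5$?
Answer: $- \frac{40980}{41} \approx -999.51$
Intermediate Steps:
$k{\left(K,m \right)} = 5$
$u{\left(x \right)} = x^{2}$
$q{\left(V,C \right)} = \frac{1}{41}$ ($q{\left(V,C \right)} = \frac{1}{5 + 6^{2}} = \frac{1}{5 + 36} = \frac{1}{41}$)
$\left(q{\left(4,1 \right)} - 50\right) 20 = \left(\frac{1}{41} - 50\right) 20 = \left(- \frac{2049}{41}\right) 20 = - \frac{40980}{41}$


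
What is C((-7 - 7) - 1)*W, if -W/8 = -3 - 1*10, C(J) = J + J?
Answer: -3120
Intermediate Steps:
C(J) = 2*J
W = 104 (W = -8*(-3 - 1*10) = -8*(-3 - 10) = -8*(-13) = 104)
C((-7 - 7) - 1)*W = (2*((-7 - 7) - 1))*104 = (2*(-14 - 1))*104 = (2*(-15))*104 = -30*104 = -3120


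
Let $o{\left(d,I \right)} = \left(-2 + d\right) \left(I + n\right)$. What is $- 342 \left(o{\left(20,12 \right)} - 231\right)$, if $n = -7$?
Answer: $48222$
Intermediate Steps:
$o{\left(d,I \right)} = \left(-7 + I\right) \left(-2 + d\right)$ ($o{\left(d,I \right)} = \left(-2 + d\right) \left(I - 7\right) = \left(-2 + d\right) \left(-7 + I\right) = \left(-7 + I\right) \left(-2 + d\right)$)
$- 342 \left(o{\left(20,12 \right)} - 231\right) = - 342 \left(\left(14 - 140 - 24 + 12 \cdot 20\right) - 231\right) = - 342 \left(\left(14 - 140 - 24 + 240\right) - 231\right) = - 342 \left(90 - 231\right) = \left(-342\right) \left(-141\right) = 48222$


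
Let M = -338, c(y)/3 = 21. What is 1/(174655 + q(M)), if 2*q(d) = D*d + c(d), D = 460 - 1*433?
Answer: 2/340247 ≈ 5.8781e-6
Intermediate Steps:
c(y) = 63 (c(y) = 3*21 = 63)
D = 27 (D = 460 - 433 = 27)
q(d) = 63/2 + 27*d/2 (q(d) = (27*d + 63)/2 = (63 + 27*d)/2 = 63/2 + 27*d/2)
1/(174655 + q(M)) = 1/(174655 + (63/2 + (27/2)*(-338))) = 1/(174655 + (63/2 - 4563)) = 1/(174655 - 9063/2) = 1/(340247/2) = 2/340247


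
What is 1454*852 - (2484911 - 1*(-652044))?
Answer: -1898147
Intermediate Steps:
1454*852 - (2484911 - 1*(-652044)) = 1238808 - (2484911 + 652044) = 1238808 - 1*3136955 = 1238808 - 3136955 = -1898147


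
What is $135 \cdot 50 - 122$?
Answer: $6628$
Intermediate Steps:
$135 \cdot 50 - 122 = 6750 - 122 = 6628$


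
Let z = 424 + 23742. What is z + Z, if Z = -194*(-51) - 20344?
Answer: 13716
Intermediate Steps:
z = 24166
Z = -10450 (Z = 9894 - 20344 = -10450)
z + Z = 24166 - 10450 = 13716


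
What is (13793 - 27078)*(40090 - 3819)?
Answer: -481860235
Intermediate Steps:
(13793 - 27078)*(40090 - 3819) = -13285*36271 = -481860235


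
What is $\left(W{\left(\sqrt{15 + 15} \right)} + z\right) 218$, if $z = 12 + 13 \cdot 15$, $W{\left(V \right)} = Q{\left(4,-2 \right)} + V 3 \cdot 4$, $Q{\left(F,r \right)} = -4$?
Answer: $44254 + 2616 \sqrt{30} \approx 58582.0$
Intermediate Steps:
$W{\left(V \right)} = -4 + 12 V$ ($W{\left(V \right)} = -4 + V 3 \cdot 4 = -4 + V 12 = -4 + 12 V$)
$z = 207$ ($z = 12 + 195 = 207$)
$\left(W{\left(\sqrt{15 + 15} \right)} + z\right) 218 = \left(\left(-4 + 12 \sqrt{15 + 15}\right) + 207\right) 218 = \left(\left(-4 + 12 \sqrt{30}\right) + 207\right) 218 = \left(203 + 12 \sqrt{30}\right) 218 = 44254 + 2616 \sqrt{30}$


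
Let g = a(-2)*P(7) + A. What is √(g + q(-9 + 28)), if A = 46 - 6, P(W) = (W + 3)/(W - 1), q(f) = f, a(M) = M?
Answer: √501/3 ≈ 7.4610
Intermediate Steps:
P(W) = (3 + W)/(-1 + W)
A = 40
g = 110/3 (g = -2*(3 + 7)/(-1 + 7) + 40 = -2*10/6 + 40 = -10/3 + 40 = 110/3 ≈ 36.667)
√(g + q(-9 + 28)) = √(110/3 + (-9 + 28)) = √(110/3 + 19) = √(167/3) = √501/3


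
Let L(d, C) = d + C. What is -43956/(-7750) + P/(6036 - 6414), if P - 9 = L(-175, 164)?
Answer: 4157717/732375 ≈ 5.6770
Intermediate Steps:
L(d, C) = C + d
P = -2 (P = 9 + (164 - 175) = 9 - 11 = -2)
-43956/(-7750) + P/(6036 - 6414) = -43956/(-7750) - 2/(6036 - 6414) = -43956*(-1/7750) - 2/(-378) = 21978/3875 - 2*(-1/378) = 21978/3875 + 1/189 = 4157717/732375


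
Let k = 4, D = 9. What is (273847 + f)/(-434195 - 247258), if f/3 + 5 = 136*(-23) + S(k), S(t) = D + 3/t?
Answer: -1057909/2725812 ≈ -0.38811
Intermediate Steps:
S(t) = 9 + 3/t
f = -37479/4 (f = -15 + 3*(136*(-23) + (9 + 3/4)) = -15 + 3*(-3128 + (9 + 3*(¼))) = -15 + 3*(-3128 + (9 + ¾)) = -15 + 3*(-3128 + 39/4) = -15 + 3*(-12473/4) = -15 - 37419/4 = -37479/4 ≈ -9369.8)
(273847 + f)/(-434195 - 247258) = (273847 - 37479/4)/(-434195 - 247258) = (1057909/4)/(-681453) = (1057909/4)*(-1/681453) = -1057909/2725812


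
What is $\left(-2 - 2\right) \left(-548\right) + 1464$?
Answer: $3656$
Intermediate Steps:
$\left(-2 - 2\right) \left(-548\right) + 1464 = \left(-4\right) \left(-548\right) + 1464 = 2192 + 1464 = 3656$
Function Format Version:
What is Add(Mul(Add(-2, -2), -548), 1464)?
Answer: 3656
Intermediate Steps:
Add(Mul(Add(-2, -2), -548), 1464) = Add(Mul(-4, -548), 1464) = Add(2192, 1464) = 3656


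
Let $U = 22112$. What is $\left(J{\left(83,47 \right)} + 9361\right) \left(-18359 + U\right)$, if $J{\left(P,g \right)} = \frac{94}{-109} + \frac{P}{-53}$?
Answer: $\frac{202903948404}{5777} \approx 3.5123 \cdot 10^{7}$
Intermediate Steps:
$J{\left(P,g \right)} = - \frac{94}{109} - \frac{P}{53}$ ($J{\left(P,g \right)} = 94 \left(- \frac{1}{109}\right) + P \left(- \frac{1}{53}\right) = - \frac{94}{109} - \frac{P}{53}$)
$\left(J{\left(83,47 \right)} + 9361\right) \left(-18359 + U\right) = \left(\left(- \frac{94}{109} - \frac{83}{53}\right) + 9361\right) \left(-18359 + 22112\right) = \left(\left(- \frac{94}{109} - \frac{83}{53}\right) + 9361\right) 3753 = \left(- \frac{14029}{5777} + 9361\right) 3753 = \frac{54064468}{5777} \cdot 3753 = \frac{202903948404}{5777}$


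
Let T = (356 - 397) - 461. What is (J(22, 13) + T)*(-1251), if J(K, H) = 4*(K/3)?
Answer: 591306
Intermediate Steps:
T = -502 (T = -41 - 461 = -502)
J(K, H) = 4*K/3 (J(K, H) = 4*(K*(⅓)) = 4*(K/3) = 4*K/3)
(J(22, 13) + T)*(-1251) = ((4/3)*22 - 502)*(-1251) = (88/3 - 502)*(-1251) = -1418/3*(-1251) = 591306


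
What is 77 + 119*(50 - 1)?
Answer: 5908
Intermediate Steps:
77 + 119*(50 - 1) = 77 + 119*49 = 77 + 5831 = 5908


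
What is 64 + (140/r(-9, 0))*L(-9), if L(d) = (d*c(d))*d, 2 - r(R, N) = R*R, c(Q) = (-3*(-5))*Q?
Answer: 1535956/79 ≈ 19442.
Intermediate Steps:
c(Q) = 15*Q
r(R, N) = 2 - R² (r(R, N) = 2 - R*R = 2 - R²)
L(d) = 15*d³ (L(d) = (d*(15*d))*d = (15*d²)*d = 15*d³)
64 + (140/r(-9, 0))*L(-9) = 64 + (140/(2 - 1*(-9)²))*(15*(-9)³) = 64 + (140/(2 - 1*81))*(15*(-729)) = 64 + (140/(2 - 81))*(-10935) = 64 + (140/(-79))*(-10935) = 64 + (140*(-1/79))*(-10935) = 64 - 140/79*(-10935) = 64 + 1530900/79 = 1535956/79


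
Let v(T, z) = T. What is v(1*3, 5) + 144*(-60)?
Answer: -8637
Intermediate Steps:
v(1*3, 5) + 144*(-60) = 1*3 + 144*(-60) = 3 - 8640 = -8637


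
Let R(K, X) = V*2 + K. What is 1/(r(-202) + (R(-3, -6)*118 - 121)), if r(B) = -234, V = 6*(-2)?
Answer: -1/3541 ≈ -0.00028241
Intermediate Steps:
V = -12
R(K, X) = -24 + K (R(K, X) = -12*2 + K = -24 + K)
1/(r(-202) + (R(-3, -6)*118 - 121)) = 1/(-234 + ((-24 - 3)*118 - 121)) = 1/(-234 + (-27*118 - 121)) = 1/(-234 + (-3186 - 121)) = 1/(-234 - 3307) = 1/(-3541) = -1/3541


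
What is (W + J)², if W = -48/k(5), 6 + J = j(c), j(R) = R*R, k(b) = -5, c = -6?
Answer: 39204/25 ≈ 1568.2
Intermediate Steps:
j(R) = R²
J = 30 (J = -6 + (-6)² = -6 + 36 = 30)
W = 48/5 (W = -48/(-5) = -48*(-⅕) = 48/5 ≈ 9.6000)
(W + J)² = (48/5 + 30)² = (198/5)² = 39204/25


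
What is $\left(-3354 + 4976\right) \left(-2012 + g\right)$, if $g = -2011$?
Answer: $-6525306$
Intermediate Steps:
$\left(-3354 + 4976\right) \left(-2012 + g\right) = \left(-3354 + 4976\right) \left(-2012 - 2011\right) = 1622 \left(-4023\right) = -6525306$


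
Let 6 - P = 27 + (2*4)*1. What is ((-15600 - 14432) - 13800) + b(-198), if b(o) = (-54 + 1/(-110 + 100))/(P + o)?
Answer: -99498099/2270 ≈ -43832.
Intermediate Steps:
P = -29 (P = 6 - (27 + (2*4)*1) = 6 - (27 + 8*1) = 6 - (27 + 8) = 6 - 1*35 = 6 - 35 = -29)
b(o) = -541/(10*(-29 + o)) (b(o) = (-54 + 1/(-110 + 100))/(-29 + o) = (-54 + 1/(-10))/(-29 + o) = (-54 - ⅒)/(-29 + o) = -541/(10*(-29 + o)))
((-15600 - 14432) - 13800) + b(-198) = ((-15600 - 14432) - 13800) - 541/(-290 + 10*(-198)) = (-30032 - 13800) - 541/(-290 - 1980) = -43832 - 541/(-2270) = -43832 - 541*(-1/2270) = -43832 + 541/2270 = -99498099/2270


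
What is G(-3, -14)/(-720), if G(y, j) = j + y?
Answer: 17/720 ≈ 0.023611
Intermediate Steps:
G(-3, -14)/(-720) = (-14 - 3)/(-720) = -17*(-1/720) = 17/720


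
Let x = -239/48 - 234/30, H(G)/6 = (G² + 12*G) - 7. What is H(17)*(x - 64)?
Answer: -4477761/20 ≈ -2.2389e+5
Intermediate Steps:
H(G) = -42 + 6*G² + 72*G (H(G) = 6*((G² + 12*G) - 7) = 6*(-7 + G² + 12*G) = -42 + 6*G² + 72*G)
x = -3067/240 (x = -239*1/48 - 234*1/30 = -239/48 - 39/5 = -3067/240 ≈ -12.779)
H(17)*(x - 64) = (-42 + 6*17² + 72*17)*(-3067/240 - 64) = (-42 + 6*289 + 1224)*(-18427/240) = (-42 + 1734 + 1224)*(-18427/240) = 2916*(-18427/240) = -4477761/20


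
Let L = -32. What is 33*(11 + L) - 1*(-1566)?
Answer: 873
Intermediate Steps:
33*(11 + L) - 1*(-1566) = 33*(11 - 32) - 1*(-1566) = 33*(-21) + 1566 = -693 + 1566 = 873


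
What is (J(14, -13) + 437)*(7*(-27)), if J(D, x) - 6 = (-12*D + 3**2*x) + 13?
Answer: -32319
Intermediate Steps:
J(D, x) = 19 - 12*D + 9*x (J(D, x) = 6 + ((-12*D + 3**2*x) + 13) = 6 + ((-12*D + 9*x) + 13) = 6 + (13 - 12*D + 9*x) = 19 - 12*D + 9*x)
(J(14, -13) + 437)*(7*(-27)) = ((19 - 12*14 + 9*(-13)) + 437)*(7*(-27)) = ((19 - 168 - 117) + 437)*(-189) = (-266 + 437)*(-189) = 171*(-189) = -32319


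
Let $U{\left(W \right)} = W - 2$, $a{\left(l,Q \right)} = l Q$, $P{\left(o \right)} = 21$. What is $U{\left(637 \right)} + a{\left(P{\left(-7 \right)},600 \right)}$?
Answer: $13235$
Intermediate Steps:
$a{\left(l,Q \right)} = Q l$
$U{\left(W \right)} = -2 + W$ ($U{\left(W \right)} = W - 2 = -2 + W$)
$U{\left(637 \right)} + a{\left(P{\left(-7 \right)},600 \right)} = \left(-2 + 637\right) + 600 \cdot 21 = 635 + 12600 = 13235$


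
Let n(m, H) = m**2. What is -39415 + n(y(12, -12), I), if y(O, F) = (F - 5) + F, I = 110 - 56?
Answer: -38574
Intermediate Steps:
I = 54
y(O, F) = -5 + 2*F (y(O, F) = (-5 + F) + F = -5 + 2*F)
-39415 + n(y(12, -12), I) = -39415 + (-5 + 2*(-12))**2 = -39415 + (-5 - 24)**2 = -39415 + (-29)**2 = -39415 + 841 = -38574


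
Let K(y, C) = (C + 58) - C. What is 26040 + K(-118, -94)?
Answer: 26098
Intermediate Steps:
K(y, C) = 58 (K(y, C) = (58 + C) - C = 58)
26040 + K(-118, -94) = 26040 + 58 = 26098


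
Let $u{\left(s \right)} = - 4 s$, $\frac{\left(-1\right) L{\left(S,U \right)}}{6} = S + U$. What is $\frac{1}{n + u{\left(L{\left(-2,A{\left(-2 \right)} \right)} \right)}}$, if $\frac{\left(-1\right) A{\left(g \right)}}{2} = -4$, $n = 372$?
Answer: $\frac{1}{516} \approx 0.001938$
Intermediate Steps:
$A{\left(g \right)} = 8$ ($A{\left(g \right)} = \left(-2\right) \left(-4\right) = 8$)
$L{\left(S,U \right)} = - 6 S - 6 U$ ($L{\left(S,U \right)} = - 6 \left(S + U\right) = - 6 S - 6 U$)
$\frac{1}{n + u{\left(L{\left(-2,A{\left(-2 \right)} \right)} \right)}} = \frac{1}{372 - 4 \left(\left(-6\right) \left(-2\right) - 48\right)} = \frac{1}{372 - 4 \left(12 - 48\right)} = \frac{1}{372 - -144} = \frac{1}{372 + 144} = \frac{1}{516}$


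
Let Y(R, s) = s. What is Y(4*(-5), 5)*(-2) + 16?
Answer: 6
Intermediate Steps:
Y(4*(-5), 5)*(-2) + 16 = 5*(-2) + 16 = -10 + 16 = 6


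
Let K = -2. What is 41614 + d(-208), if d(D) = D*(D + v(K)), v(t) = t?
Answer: 85294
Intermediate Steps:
d(D) = D*(-2 + D) (d(D) = D*(D - 2) = D*(-2 + D))
41614 + d(-208) = 41614 - 208*(-2 - 208) = 41614 - 208*(-210) = 41614 + 43680 = 85294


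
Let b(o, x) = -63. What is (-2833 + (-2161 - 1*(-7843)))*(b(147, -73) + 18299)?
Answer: 51954364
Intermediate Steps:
(-2833 + (-2161 - 1*(-7843)))*(b(147, -73) + 18299) = (-2833 + (-2161 - 1*(-7843)))*(-63 + 18299) = (-2833 + (-2161 + 7843))*18236 = (-2833 + 5682)*18236 = 2849*18236 = 51954364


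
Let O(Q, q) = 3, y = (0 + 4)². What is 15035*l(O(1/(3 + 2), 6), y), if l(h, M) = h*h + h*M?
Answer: 856995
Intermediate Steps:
y = 16 (y = 4² = 16)
l(h, M) = h² + M*h
15035*l(O(1/(3 + 2), 6), y) = 15035*(3*(16 + 3)) = 15035*(3*19) = 15035*57 = 856995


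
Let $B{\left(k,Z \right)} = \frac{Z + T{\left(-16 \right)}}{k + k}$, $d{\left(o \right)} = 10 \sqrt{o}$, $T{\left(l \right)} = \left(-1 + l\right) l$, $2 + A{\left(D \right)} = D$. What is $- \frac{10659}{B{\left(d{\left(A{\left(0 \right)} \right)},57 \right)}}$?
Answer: $- \frac{213180 i \sqrt{2}}{329} \approx - 916.36 i$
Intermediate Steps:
$A{\left(D \right)} = -2 + D$
$T{\left(l \right)} = l \left(-1 + l\right)$
$B{\left(k,Z \right)} = \frac{272 + Z}{2 k}$ ($B{\left(k,Z \right)} = \frac{Z - 16 \left(-1 - 16\right)}{k + k} = \frac{Z - -272}{2 k} = \left(Z + 272\right) \frac{1}{2 k} = \left(272 + Z\right) \frac{1}{2 k} = \frac{272 + Z}{2 k}$)
$- \frac{10659}{B{\left(d{\left(A{\left(0 \right)} \right)},57 \right)}} = - \frac{10659}{\frac{1}{2} \frac{1}{10 \sqrt{-2 + 0}} \left(272 + 57\right)} = - \frac{10659}{\frac{1}{2} \frac{1}{10 \sqrt{-2}} \cdot 329} = - \frac{10659}{\frac{1}{2} \frac{1}{10 i \sqrt{2}} \cdot 329} = - \frac{10659}{\frac{1}{2} \left(- \frac{i \sqrt{2}}{20}\right) 329} = - \frac{10659}{\left(- \frac{329}{40}\right) i \sqrt{2}} = - 10659 \frac{20 i \sqrt{2}}{329} = - \frac{213180 i \sqrt{2}}{329}$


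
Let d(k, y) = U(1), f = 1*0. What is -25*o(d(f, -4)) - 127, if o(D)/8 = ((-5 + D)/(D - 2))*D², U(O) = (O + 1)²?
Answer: 1473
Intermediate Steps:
f = 0
U(O) = (1 + O)²
d(k, y) = 4 (d(k, y) = (1 + 1)² = 2² = 4)
o(D) = 8*D²*(-5 + D)/(-2 + D) (o(D) = 8*(((-5 + D)/(D - 2))*D²) = 8*(((-5 + D)/(-2 + D))*D²) = 8*(D²*(-5 + D)/(-2 + D)) = 8*D²*(-5 + D)/(-2 + D))
-25*o(d(f, -4)) - 127 = -200*4²*(-5 + 4)/(-2 + 4) - 127 = -200*16*(-1)/2 - 127 = -25*(-64) - 127 = 1600 - 127 = 1473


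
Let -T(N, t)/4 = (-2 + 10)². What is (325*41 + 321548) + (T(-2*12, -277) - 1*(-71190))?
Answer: 405807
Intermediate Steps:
T(N, t) = -256 (T(N, t) = -4*(-2 + 10)² = -4*8² = -4*64 = -256)
(325*41 + 321548) + (T(-2*12, -277) - 1*(-71190)) = (325*41 + 321548) + (-256 - 1*(-71190)) = (13325 + 321548) + (-256 + 71190) = 334873 + 70934 = 405807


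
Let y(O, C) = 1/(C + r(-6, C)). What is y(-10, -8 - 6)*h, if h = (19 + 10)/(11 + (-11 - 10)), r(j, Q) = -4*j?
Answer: -29/100 ≈ -0.29000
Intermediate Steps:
y(O, C) = 1/(24 + C) (y(O, C) = 1/(C - 4*(-6)) = 1/(C + 24) = 1/(24 + C))
h = -29/10 (h = 29/(11 - 21) = 29/(-10) = 29*(-1/10) = -29/10 ≈ -2.9000)
y(-10, -8 - 6)*h = -29/10/(24 + (-8 - 6)) = -29/10/(24 - 14) = -29/10/10 = (1/10)*(-29/10) = -29/100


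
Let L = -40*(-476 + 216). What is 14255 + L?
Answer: 24655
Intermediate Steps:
L = 10400 (L = -40*(-260) = 10400)
14255 + L = 14255 + 10400 = 24655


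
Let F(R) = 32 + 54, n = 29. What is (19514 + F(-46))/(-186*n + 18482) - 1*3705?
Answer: -3029465/818 ≈ -3703.5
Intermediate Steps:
F(R) = 86
(19514 + F(-46))/(-186*n + 18482) - 1*3705 = (19514 + 86)/(-186*29 + 18482) - 1*3705 = 19600/(-5394 + 18482) - 3705 = 19600/13088 - 3705 = 19600*(1/13088) - 3705 = 1225/818 - 3705 = -3029465/818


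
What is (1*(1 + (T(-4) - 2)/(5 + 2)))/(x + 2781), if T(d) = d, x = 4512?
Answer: 1/51051 ≈ 1.9588e-5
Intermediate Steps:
(1*(1 + (T(-4) - 2)/(5 + 2)))/(x + 2781) = (1*(1 + (-4 - 2)/(5 + 2)))/(4512 + 2781) = (1*(1 - 6/7))/7293 = (1*(⅐))/7293 = (1/7293)*(⅐) = 1/51051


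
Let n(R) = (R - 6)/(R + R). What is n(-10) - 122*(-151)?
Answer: 92114/5 ≈ 18423.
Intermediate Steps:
n(R) = (-6 + R)/(2*R) (n(R) = (-6 + R)/((2*R)) = (-6 + R)*(1/(2*R)) = (-6 + R)/(2*R))
n(-10) - 122*(-151) = (½)*(-6 - 10)/(-10) - 122*(-151) = (½)*(-⅒)*(-16) + 18422 = ⅘ + 18422 = 92114/5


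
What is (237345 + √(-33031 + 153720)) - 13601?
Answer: 223744 + √120689 ≈ 2.2409e+5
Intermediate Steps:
(237345 + √(-33031 + 153720)) - 13601 = (237345 + √120689) - 13601 = 223744 + √120689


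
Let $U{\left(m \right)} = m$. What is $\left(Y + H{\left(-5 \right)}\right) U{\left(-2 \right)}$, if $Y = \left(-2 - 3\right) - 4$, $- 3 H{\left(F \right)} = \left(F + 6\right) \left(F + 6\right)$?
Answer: $\frac{56}{3} \approx 18.667$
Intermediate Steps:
$H{\left(F \right)} = - \frac{\left(6 + F\right)^{2}}{3}$ ($H{\left(F \right)} = - \frac{\left(F + 6\right) \left(F + 6\right)}{3} = - \frac{\left(6 + F\right) \left(6 + F\right)}{3} = - \frac{\left(6 + F\right)^{2}}{3}$)
$Y = -9$ ($Y = -5 - 4 = -9$)
$\left(Y + H{\left(-5 \right)}\right) U{\left(-2 \right)} = \left(-9 - \frac{\left(6 - 5\right)^{2}}{3}\right) \left(-2\right) = \left(-9 - \frac{1^{2}}{3}\right) \left(-2\right) = \left(-9 - \frac{1}{3}\right) \left(-2\right) = \left(- \frac{28}{3}\right) \left(-2\right) = \frac{56}{3}$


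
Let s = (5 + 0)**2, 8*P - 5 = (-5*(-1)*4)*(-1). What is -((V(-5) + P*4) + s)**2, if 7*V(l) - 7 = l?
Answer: -62001/196 ≈ -316.33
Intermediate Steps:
V(l) = 1 + l/7
P = -15/8 (P = 5/8 + ((-5*(-1)*4)*(-1))/8 = 5/8 + ((5*4)*(-1))/8 = 5/8 + (20*(-1))/8 = 5/8 + (1/8)*(-20) = 5/8 - 5/2 = -15/8 ≈ -1.8750)
s = 25 (s = 5**2 = 25)
-((V(-5) + P*4) + s)**2 = -(((1 + (1/7)*(-5)) - 15/8*4) + 25)**2 = -(((1 - 5/7) - 15/2) + 25)**2 = -((2/7 - 15/2) + 25)**2 = -(-101/14 + 25)**2 = -(249/14)**2 = -1*62001/196 = -62001/196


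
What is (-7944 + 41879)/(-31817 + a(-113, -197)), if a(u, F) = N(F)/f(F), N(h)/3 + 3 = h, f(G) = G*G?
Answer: -119725765/112253323 ≈ -1.0666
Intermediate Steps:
f(G) = G²
N(h) = -9 + 3*h
a(u, F) = (-9 + 3*F)/F² (a(u, F) = (-9 + 3*F)/(F²) = (-9 + 3*F)/F²)
(-7944 + 41879)/(-31817 + a(-113, -197)) = (-7944 + 41879)/(-31817 + 3*(-3 - 197)/(-197)²) = 33935/(-31817 + 3*(1/38809)*(-200)) = 33935/(-31817 - 600/38809) = 33935/(-1234786553/38809) = 33935*(-38809/1234786553) = -119725765/112253323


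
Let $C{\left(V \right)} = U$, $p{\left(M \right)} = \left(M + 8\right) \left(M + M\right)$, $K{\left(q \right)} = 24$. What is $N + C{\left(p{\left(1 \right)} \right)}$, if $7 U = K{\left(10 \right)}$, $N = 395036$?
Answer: $\frac{2765276}{7} \approx 3.9504 \cdot 10^{5}$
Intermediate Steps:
$p{\left(M \right)} = 2 M \left(8 + M\right)$ ($p{\left(M \right)} = \left(8 + M\right) 2 M = 2 M \left(8 + M\right)$)
$U = \frac{24}{7}$ ($U = \frac{1}{7} \cdot 24 = \frac{24}{7} \approx 3.4286$)
$C{\left(V \right)} = \frac{24}{7}$
$N + C{\left(p{\left(1 \right)} \right)} = 395036 + \frac{24}{7} = \frac{2765276}{7}$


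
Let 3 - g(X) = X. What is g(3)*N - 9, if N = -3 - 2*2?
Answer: -9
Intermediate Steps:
N = -7 (N = -3 - 4 = -7)
g(X) = 3 - X
g(3)*N - 9 = (3 - 1*3)*(-7) - 9 = (3 - 3)*(-7) - 9 = 0*(-7) - 9 = 0 - 9 = -9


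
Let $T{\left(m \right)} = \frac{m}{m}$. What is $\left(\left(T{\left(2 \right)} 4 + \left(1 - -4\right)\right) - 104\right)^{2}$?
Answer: $9025$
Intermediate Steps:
$T{\left(m \right)} = 1$
$\left(\left(T{\left(2 \right)} 4 + \left(1 - -4\right)\right) - 104\right)^{2} = \left(\left(1 \cdot 4 + \left(1 - -4\right)\right) - 104\right)^{2} = \left(\left(4 + \left(1 + 4\right)\right) - 104\right)^{2} = \left(\left(4 + 5\right) - 104\right)^{2} = \left(9 - 104\right)^{2} = \left(-95\right)^{2} = 9025$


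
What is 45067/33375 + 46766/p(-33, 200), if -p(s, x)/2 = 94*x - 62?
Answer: 21352607/208460250 ≈ 0.10243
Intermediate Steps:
p(s, x) = 124 - 188*x (p(s, x) = -2*(94*x - 62) = -2*(-62 + 94*x) = 124 - 188*x)
45067/33375 + 46766/p(-33, 200) = 45067/33375 + 46766/(124 - 188*200) = 45067*(1/33375) + 46766/(124 - 37600) = 45067/33375 + 46766/(-37476) = 45067/33375 + 46766*(-1/37476) = 45067/33375 - 23383/18738 = 21352607/208460250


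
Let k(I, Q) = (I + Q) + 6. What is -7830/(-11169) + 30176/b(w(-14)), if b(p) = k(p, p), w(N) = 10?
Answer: 18735518/16133 ≈ 1161.3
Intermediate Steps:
k(I, Q) = 6 + I + Q
b(p) = 6 + 2*p (b(p) = 6 + p + p = 6 + 2*p)
-7830/(-11169) + 30176/b(w(-14)) = -7830/(-11169) + 30176/(6 + 2*10) = -7830*(-1/11169) + 30176/(6 + 20) = 870/1241 + 30176/26 = 870/1241 + 30176*(1/26) = 870/1241 + 15088/13 = 18735518/16133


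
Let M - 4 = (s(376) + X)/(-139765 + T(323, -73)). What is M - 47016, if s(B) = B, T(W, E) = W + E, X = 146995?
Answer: -6559026551/139515 ≈ -47013.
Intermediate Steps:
T(W, E) = E + W
M = 410689/139515 (M = 4 + (376 + 146995)/(-139765 + (-73 + 323)) = 4 + 147371/(-139765 + 250) = 4 + 147371/(-139515) = 4 + 147371*(-1/139515) = 4 - 147371/139515 = 410689/139515 ≈ 2.9437)
M - 47016 = 410689/139515 - 47016 = -6559026551/139515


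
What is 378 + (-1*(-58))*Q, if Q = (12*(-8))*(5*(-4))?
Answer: 111738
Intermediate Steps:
Q = 1920 (Q = -96*(-20) = 1920)
378 + (-1*(-58))*Q = 378 - 1*(-58)*1920 = 378 + 58*1920 = 378 + 111360 = 111738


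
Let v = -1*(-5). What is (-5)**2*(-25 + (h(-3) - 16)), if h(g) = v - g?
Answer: -825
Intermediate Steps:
v = 5
h(g) = 5 - g
(-5)**2*(-25 + (h(-3) - 16)) = (-5)**2*(-25 + ((5 - 1*(-3)) - 16)) = 25*(-25 + ((5 + 3) - 16)) = 25*(-25 + (8 - 16)) = 25*(-25 - 8) = 25*(-33) = -825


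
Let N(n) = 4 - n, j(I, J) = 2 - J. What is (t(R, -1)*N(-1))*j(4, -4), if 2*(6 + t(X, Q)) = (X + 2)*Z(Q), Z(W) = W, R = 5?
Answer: -285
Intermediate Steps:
t(X, Q) = -6 + Q*(2 + X)/2 (t(X, Q) = -6 + ((X + 2)*Q)/2 = -6 + ((2 + X)*Q)/2 = -6 + (Q*(2 + X))/2 = -6 + Q*(2 + X)/2)
(t(R, -1)*N(-1))*j(4, -4) = ((-6 - 1 + (½)*(-1)*5)*(4 - 1*(-1)))*(2 - 1*(-4)) = ((-6 - 1 - 5/2)*(4 + 1))*(2 + 4) = -19/2*5*6 = -95/2*6 = -285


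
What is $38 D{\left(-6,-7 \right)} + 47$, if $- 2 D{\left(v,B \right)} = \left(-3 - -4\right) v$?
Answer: $161$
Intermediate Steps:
$D{\left(v,B \right)} = - \frac{v}{2}$ ($D{\left(v,B \right)} = - \frac{\left(-3 - -4\right) v}{2} = - \frac{\left(-3 + 4\right) v}{2} = - \frac{1 v}{2} = - \frac{v}{2}$)
$38 D{\left(-6,-7 \right)} + 47 = 38 \left(\left(- \frac{1}{2}\right) \left(-6\right)\right) + 47 = 38 \cdot 3 + 47 = 114 + 47 = 161$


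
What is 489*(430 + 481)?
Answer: 445479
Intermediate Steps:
489*(430 + 481) = 489*911 = 445479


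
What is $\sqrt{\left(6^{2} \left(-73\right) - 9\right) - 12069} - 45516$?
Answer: $-45516 + 3 i \sqrt{1634} \approx -45516.0 + 121.27 i$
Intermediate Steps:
$\sqrt{\left(6^{2} \left(-73\right) - 9\right) - 12069} - 45516 = \sqrt{\left(36 \left(-73\right) - 9\right) - 12069} - 45516 = \sqrt{\left(-2628 - 9\right) - 12069} - 45516 = \sqrt{-2637 - 12069} - 45516 = \sqrt{-14706} - 45516 = 3 i \sqrt{1634} - 45516 = -45516 + 3 i \sqrt{1634}$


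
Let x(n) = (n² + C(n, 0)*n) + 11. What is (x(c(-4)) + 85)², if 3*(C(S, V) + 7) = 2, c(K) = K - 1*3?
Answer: 322624/9 ≈ 35847.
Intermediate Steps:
c(K) = -3 + K (c(K) = K - 3 = -3 + K)
C(S, V) = -19/3 (C(S, V) = -7 + (⅓)*2 = -7 + ⅔ = -19/3)
x(n) = 11 + n² - 19*n/3 (x(n) = (n² - 19*n/3) + 11 = 11 + n² - 19*n/3)
(x(c(-4)) + 85)² = ((11 + (-3 - 4)² - 19*(-3 - 4)/3) + 85)² = ((11 + (-7)² - 19/3*(-7)) + 85)² = ((11 + 49 + 133/3) + 85)² = (313/3 + 85)² = (568/3)² = 322624/9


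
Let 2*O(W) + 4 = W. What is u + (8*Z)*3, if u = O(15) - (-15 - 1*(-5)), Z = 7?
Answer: 367/2 ≈ 183.50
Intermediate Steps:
O(W) = -2 + W/2
u = 31/2 (u = (-2 + (½)*15) - (-15 - 1*(-5)) = (-2 + 15/2) - (-15 + 5) = 11/2 - 1*(-10) = 11/2 + 10 = 31/2 ≈ 15.500)
u + (8*Z)*3 = 31/2 + (8*7)*3 = 31/2 + 56*3 = 31/2 + 168 = 367/2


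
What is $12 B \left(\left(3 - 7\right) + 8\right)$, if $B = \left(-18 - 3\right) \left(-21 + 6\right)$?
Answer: $15120$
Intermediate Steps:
$B = 315$ ($B = \left(-21\right) \left(-15\right) = 315$)
$12 B \left(\left(3 - 7\right) + 8\right) = 12 \cdot 315 \left(\left(3 - 7\right) + 8\right) = 3780 \left(-4 + 8\right) = 3780 \cdot 4 = 15120$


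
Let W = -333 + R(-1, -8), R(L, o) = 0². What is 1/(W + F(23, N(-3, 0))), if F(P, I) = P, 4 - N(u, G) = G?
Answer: -1/310 ≈ -0.0032258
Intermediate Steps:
R(L, o) = 0
N(u, G) = 4 - G
W = -333 (W = -333 + 0 = -333)
1/(W + F(23, N(-3, 0))) = 1/(-333 + 23) = 1/(-310) = -1/310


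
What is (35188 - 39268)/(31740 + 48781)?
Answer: -4080/80521 ≈ -0.050670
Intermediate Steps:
(35188 - 39268)/(31740 + 48781) = -4080/80521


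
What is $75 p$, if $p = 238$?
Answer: $17850$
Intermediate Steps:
$75 p = 75 \cdot 238 = 17850$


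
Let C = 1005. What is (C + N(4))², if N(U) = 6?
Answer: 1022121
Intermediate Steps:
(C + N(4))² = (1005 + 6)² = 1011² = 1022121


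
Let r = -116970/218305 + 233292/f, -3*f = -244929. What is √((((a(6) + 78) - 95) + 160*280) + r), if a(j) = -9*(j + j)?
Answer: √567691505774882664963485/3564615023 ≈ 211.37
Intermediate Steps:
f = 81643 (f = -⅓*(-244929) = 81643)
a(j) = -18*j
r = 8275805670/3564615023 (r = -116970/218305 + 233292/81643 = -116970*1/218305 + 233292*(1/81643) = -23394/43661 + 233292/81643 = 8275805670/3564615023 ≈ 2.3217)
√((((a(6) + 78) - 95) + 160*280) + r) = √((((-18*6 + 78) - 95) + 160*280) + 8275805670/3564615023) = √((((-108 + 78) - 95) + 44800) + 8275805670/3564615023) = √(((-30 - 95) + 44800) + 8275805670/3564615023) = √((-125 + 44800) + 8275805670/3564615023) = √(44675 + 8275805670/3564615023) = √(159257451958195/3564615023) = √567691505774882664963485/3564615023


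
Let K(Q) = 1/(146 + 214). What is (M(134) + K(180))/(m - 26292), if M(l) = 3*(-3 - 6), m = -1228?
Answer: 9719/9907200 ≈ 0.00098100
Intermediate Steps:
M(l) = -27 (M(l) = 3*(-9) = -27)
K(Q) = 1/360
(M(134) + K(180))/(m - 26292) = (-27 + 1/360)/(-1228 - 26292) = -9719/360/(-27520) = -9719/360*(-1/27520) = 9719/9907200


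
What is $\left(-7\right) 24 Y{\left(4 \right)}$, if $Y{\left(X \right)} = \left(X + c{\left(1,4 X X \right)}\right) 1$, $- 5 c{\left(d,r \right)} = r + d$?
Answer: $1512$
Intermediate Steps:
$c{\left(d,r \right)} = - \frac{d}{5} - \frac{r}{5}$ ($c{\left(d,r \right)} = - \frac{r + d}{5} = - \frac{d + r}{5} = - \frac{d}{5} - \frac{r}{5}$)
$Y{\left(X \right)} = - \frac{1}{5} + X - \frac{4 X^{2}}{5}$ ($Y{\left(X \right)} = \left(X - \left(\frac{1}{5} + \frac{4 X X}{5}\right)\right) 1 = \left(X - \left(\frac{1}{5} + \frac{4 X^{2}}{5}\right)\right) 1 = \left(- \frac{1}{5} + X - \frac{4 X^{2}}{5}\right) 1 = - \frac{1}{5} + X - \frac{4 X^{2}}{5}$)
$\left(-7\right) 24 Y{\left(4 \right)} = \left(-7\right) 24 \left(- \frac{1}{5} + 4 - \frac{4 \cdot 4^{2}}{5}\right) = - 168 \left(- \frac{1}{5} + 4 - \frac{64}{5}\right) = \left(-168\right) \left(-9\right) = 1512$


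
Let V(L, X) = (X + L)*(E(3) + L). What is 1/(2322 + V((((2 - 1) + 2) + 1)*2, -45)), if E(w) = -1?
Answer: 1/2063 ≈ 0.00048473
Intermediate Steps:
V(L, X) = (-1 + L)*(L + X) (V(L, X) = (X + L)*(-1 + L) = (L + X)*(-1 + L) = (-1 + L)*(L + X))
1/(2322 + V((((2 - 1) + 2) + 1)*2, -45)) = 1/(2322 + (((((2 - 1) + 2) + 1)*2)² - (((2 - 1) + 2) + 1)*2 - 1*(-45) + ((((2 - 1) + 2) + 1)*2)*(-45))) = 1/(2322 + ((((1 + 2) + 1)*2)² - ((1 + 2) + 1)*2 + 45 + (((1 + 2) + 1)*2)*(-45))) = 1/(2322 + (((3 + 1)*2)² - (3 + 1)*2 + 45 + ((3 + 1)*2)*(-45))) = 1/(2322 + ((4*2)² - 4*2 + 45 + (4*2)*(-45))) = 1/(2322 + (8² - 1*8 + 45 + 8*(-45))) = 1/(2322 + (64 - 8 + 45 - 360)) = 1/(2322 - 259) = 1/2063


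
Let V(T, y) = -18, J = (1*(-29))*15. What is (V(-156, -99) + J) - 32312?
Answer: -32765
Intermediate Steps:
J = -435 (J = -29*15 = -435)
(V(-156, -99) + J) - 32312 = (-18 - 435) - 32312 = -453 - 32312 = -32765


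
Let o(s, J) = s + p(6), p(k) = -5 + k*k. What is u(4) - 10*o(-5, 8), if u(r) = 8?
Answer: -252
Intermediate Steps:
p(k) = -5 + k²
o(s, J) = 31 + s (o(s, J) = s + (-5 + 6²) = s + (-5 + 36) = s + 31 = 31 + s)
u(4) - 10*o(-5, 8) = 8 - 10*(31 - 5) = 8 - 10*26 = 8 - 260 = -252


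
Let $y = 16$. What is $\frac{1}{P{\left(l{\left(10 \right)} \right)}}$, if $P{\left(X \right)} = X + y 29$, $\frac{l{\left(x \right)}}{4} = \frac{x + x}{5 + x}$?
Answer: $\frac{3}{1408} \approx 0.0021307$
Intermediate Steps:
$l{\left(x \right)} = \frac{8 x}{5 + x}$ ($l{\left(x \right)} = 4 \frac{x + x}{5 + x} = 4 \frac{2 x}{5 + x} = \frac{8 x}{5 + x}$)
$P{\left(X \right)} = 464 + X$ ($P{\left(X \right)} = X + 16 \cdot 29 = X + 464 = 464 + X$)
$\frac{1}{P{\left(l{\left(10 \right)} \right)}} = \frac{1}{464 + 8 \cdot 10 \frac{1}{5 + 10}} = \frac{1}{464 + 8 \cdot 10 \cdot \frac{1}{15}} = \frac{1}{464 + \frac{16}{3}} = \frac{1}{\frac{1408}{3}} = \frac{3}{1408}$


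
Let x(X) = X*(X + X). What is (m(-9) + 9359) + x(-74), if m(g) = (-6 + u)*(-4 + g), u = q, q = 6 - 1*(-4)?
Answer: 20259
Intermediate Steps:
q = 10 (q = 6 + 4 = 10)
u = 10
x(X) = 2*X**2 (x(X) = X*(2*X) = 2*X**2)
m(g) = -16 + 4*g (m(g) = (-6 + 10)*(-4 + g) = 4*(-4 + g) = -16 + 4*g)
(m(-9) + 9359) + x(-74) = ((-16 + 4*(-9)) + 9359) + 2*(-74)**2 = ((-16 - 36) + 9359) + 2*5476 = (-52 + 9359) + 10952 = 9307 + 10952 = 20259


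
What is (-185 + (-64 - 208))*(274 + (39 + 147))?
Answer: -210220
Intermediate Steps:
(-185 + (-64 - 208))*(274 + (39 + 147)) = (-185 - 272)*(274 + 186) = -457*460 = -210220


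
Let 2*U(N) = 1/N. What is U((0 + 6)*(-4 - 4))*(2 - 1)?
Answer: -1/96 ≈ -0.010417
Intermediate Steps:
U(N) = 1/(2*N) (U(N) = (1/N)/2 = 1/(2*N))
U((0 + 6)*(-4 - 4))*(2 - 1) = (1/(2*(((0 + 6)*(-4 - 4)))))*(2 - 1) = (1/(2*((6*(-8)))))*1 = ((½)/(-48))*1 = ((½)*(-1/48))*1 = -1/96*1 = -1/96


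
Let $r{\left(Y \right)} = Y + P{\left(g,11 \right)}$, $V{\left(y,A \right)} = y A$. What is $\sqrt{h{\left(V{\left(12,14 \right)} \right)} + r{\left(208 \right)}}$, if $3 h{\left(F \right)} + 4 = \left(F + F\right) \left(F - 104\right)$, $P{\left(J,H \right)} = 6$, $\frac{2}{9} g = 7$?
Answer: $\frac{\sqrt{66426}}{3} \approx 85.911$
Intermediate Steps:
$g = \frac{63}{2}$ ($g = \frac{9}{2} \cdot 7 = \frac{63}{2} \approx 31.5$)
$V{\left(y,A \right)} = A y$
$r{\left(Y \right)} = 6 + Y$ ($r{\left(Y \right)} = Y + 6 = 6 + Y$)
$h{\left(F \right)} = - \frac{4}{3} + \frac{2 F \left(-104 + F\right)}{3}$ ($h{\left(F \right)} = - \frac{4}{3} + \frac{\left(F + F\right) \left(F - 104\right)}{3} = - \frac{4}{3} + \frac{2 F \left(-104 + F\right)}{3}$)
$\sqrt{h{\left(V{\left(12,14 \right)} \right)} + r{\left(208 \right)}} = \sqrt{\left(- \frac{4}{3} - \frac{208 \cdot 14 \cdot 12}{3} + \frac{2 \left(14 \cdot 12\right)^{2}}{3}\right) + \left(6 + 208\right)} = \sqrt{\left(- \frac{4}{3} - 11648 + \frac{2 \cdot 168^{2}}{3}\right) + 214} = \sqrt{\left(- \frac{4}{3} - 11648 + \frac{2}{3} \cdot 28224\right) + 214} = \sqrt{\left(- \frac{4}{3} - 11648 + 18816\right) + 214} = \sqrt{\frac{21500}{3} + 214} = \sqrt{\frac{22142}{3}} = \frac{\sqrt{66426}}{3}$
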